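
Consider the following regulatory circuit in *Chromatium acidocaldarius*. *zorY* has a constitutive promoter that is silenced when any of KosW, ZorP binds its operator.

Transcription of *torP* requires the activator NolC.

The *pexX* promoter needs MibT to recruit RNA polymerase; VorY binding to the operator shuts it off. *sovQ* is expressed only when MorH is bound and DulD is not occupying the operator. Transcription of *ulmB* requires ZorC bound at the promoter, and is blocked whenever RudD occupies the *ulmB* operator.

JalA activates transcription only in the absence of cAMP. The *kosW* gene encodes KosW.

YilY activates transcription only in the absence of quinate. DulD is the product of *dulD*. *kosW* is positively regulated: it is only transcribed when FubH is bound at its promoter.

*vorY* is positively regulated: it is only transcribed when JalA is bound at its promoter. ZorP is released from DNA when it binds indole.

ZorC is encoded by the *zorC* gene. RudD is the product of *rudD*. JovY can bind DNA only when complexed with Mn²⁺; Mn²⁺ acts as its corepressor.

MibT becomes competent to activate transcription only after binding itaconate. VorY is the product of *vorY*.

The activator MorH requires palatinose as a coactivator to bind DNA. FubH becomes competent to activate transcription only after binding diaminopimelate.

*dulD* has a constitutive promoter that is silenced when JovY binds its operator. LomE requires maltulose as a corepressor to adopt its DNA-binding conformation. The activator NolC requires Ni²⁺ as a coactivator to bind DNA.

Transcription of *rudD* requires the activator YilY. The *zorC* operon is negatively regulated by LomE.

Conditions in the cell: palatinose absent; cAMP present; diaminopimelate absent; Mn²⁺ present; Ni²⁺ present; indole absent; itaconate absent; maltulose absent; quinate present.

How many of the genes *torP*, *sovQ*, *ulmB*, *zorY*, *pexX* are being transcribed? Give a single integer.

Ni²⁺ is present, so NolC is active.
No repressor is bound and NolC is active, so *torP* is transcribed.
→ *torP* is ON.
Palatinose is absent, so MorH is inactive.
Mn²⁺ is present, so JovY is active.
With repressor JovY bound, *dulD* is not transcribed.
So DulD is not produced.
Required activator MorH is absent, so *sovQ* is not transcribed.
→ *sovQ* is OFF.
Quinate is present, so YilY is inactive.
Required activator YilY is absent, so *rudD* is not transcribed.
So RudD is not produced.
Maltulose is absent, so LomE is inactive.
With no repressor bound, *zorC* is transcribed.
So ZorC is produced and active.
No repressor is bound and ZorC is active, so *ulmB* is transcribed.
→ *ulmB* is ON.
Diaminopimelate is absent, so FubH is inactive.
Required activator FubH is absent, so *kosW* is not transcribed.
So KosW is not produced.
Indole is absent, so ZorP is active.
With repressor ZorP bound, *zorY* is not transcribed.
→ *zorY* is OFF.
Itaconate is absent, so MibT is inactive.
cAMP is present, so JalA is inactive.
Required activator JalA is absent, so *vorY* is not transcribed.
So VorY is not produced.
Required activator MibT is absent, so *pexX* is not transcribed.
→ *pexX* is OFF.
2 of the 5 genes are transcribed.

2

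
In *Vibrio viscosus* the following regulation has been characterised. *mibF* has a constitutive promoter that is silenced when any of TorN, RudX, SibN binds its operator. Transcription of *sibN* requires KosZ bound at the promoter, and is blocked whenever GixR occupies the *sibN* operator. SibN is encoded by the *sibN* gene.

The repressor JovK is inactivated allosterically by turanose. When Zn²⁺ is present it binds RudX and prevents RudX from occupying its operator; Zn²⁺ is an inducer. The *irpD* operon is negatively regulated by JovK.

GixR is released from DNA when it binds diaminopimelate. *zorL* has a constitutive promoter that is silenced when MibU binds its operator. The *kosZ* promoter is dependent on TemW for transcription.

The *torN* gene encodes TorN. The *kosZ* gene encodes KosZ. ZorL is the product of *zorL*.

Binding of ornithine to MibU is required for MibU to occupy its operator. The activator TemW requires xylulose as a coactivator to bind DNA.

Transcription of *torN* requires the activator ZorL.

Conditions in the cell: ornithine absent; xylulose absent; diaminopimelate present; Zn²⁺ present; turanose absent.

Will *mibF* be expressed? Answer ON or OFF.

OFF

Ornithine is absent, so MibU is inactive.
With no repressor bound, *zorL* is transcribed.
So ZorL is produced and active.
No repressor is bound and ZorL is active, so *torN* is transcribed.
So TorN is produced and active.
Zn²⁺ is present, so RudX is inactive.
Xylulose is absent, so TemW is inactive.
Required activator TemW is absent, so *kosZ* is not transcribed.
So KosZ is not produced.
Diaminopimelate is present, so GixR is inactive.
Required activator KosZ is absent, so *sibN* is not transcribed.
So SibN is not produced.
With repressor TorN bound, *mibF* is not transcribed.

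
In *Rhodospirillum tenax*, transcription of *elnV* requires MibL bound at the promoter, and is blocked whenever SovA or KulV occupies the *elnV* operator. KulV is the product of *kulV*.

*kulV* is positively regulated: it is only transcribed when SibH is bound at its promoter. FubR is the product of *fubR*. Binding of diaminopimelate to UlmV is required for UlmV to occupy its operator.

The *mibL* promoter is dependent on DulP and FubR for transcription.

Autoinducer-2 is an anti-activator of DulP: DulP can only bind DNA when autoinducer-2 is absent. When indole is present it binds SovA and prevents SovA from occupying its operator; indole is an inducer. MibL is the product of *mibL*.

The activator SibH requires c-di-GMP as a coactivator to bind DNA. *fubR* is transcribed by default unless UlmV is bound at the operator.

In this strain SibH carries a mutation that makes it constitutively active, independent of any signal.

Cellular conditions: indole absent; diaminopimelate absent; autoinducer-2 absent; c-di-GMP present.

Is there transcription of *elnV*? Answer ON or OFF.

OFF

Autoinducer-2 is absent, so DulP is active.
Diaminopimelate is absent, so UlmV is inactive.
With no repressor bound, *fubR* is transcribed.
So FubR is produced and active.
No repressor is bound and DulP and FubR are active, so *mibL* is transcribed.
So MibL is produced and active.
Indole is absent, so SovA is active.
SibH is constitutively active in this strain.
No repressor is bound and SibH is active, so *kulV* is transcribed.
So KulV is produced and active.
With repressor SovA bound, *elnV* is not transcribed.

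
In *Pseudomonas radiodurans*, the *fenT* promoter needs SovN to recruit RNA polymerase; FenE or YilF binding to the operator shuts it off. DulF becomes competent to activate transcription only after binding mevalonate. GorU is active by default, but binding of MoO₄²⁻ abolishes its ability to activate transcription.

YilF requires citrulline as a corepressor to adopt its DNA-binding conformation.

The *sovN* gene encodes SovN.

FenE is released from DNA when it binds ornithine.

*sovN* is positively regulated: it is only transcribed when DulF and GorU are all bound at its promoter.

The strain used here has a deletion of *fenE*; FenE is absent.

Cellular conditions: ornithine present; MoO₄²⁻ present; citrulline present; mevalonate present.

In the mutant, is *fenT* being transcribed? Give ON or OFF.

OFF

FenE is non-functional in this strain, so it has no effect.
Mevalonate is present, so DulF is active.
MoO₄²⁻ is present, so GorU is inactive.
Required activator GorU is absent, so *sovN* is not transcribed.
So SovN is not produced.
Citrulline is present, so YilF is active.
With repressor YilF bound, *fenT* is not transcribed.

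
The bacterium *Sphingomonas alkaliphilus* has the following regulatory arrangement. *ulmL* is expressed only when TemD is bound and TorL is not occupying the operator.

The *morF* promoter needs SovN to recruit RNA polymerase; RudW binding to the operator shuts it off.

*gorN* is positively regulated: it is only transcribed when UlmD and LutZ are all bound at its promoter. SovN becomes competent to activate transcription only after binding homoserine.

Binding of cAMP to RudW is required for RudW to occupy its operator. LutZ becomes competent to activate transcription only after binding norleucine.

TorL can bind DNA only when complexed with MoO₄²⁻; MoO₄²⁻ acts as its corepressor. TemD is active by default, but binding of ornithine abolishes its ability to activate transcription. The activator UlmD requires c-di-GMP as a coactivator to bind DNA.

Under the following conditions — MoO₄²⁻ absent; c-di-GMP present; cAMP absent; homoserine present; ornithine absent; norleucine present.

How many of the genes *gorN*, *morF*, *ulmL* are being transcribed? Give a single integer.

c-di-GMP is present, so UlmD is active.
Norleucine is present, so LutZ is active.
No repressor is bound and UlmD and LutZ are active, so *gorN* is transcribed.
→ *gorN* is ON.
Homoserine is present, so SovN is active.
cAMP is absent, so RudW is inactive.
No repressor is bound and SovN is active, so *morF* is transcribed.
→ *morF* is ON.
Ornithine is absent, so TemD is active.
MoO₄²⁻ is absent, so TorL is inactive.
No repressor is bound and TemD is active, so *ulmL* is transcribed.
→ *ulmL* is ON.
3 of the 3 genes are transcribed.

3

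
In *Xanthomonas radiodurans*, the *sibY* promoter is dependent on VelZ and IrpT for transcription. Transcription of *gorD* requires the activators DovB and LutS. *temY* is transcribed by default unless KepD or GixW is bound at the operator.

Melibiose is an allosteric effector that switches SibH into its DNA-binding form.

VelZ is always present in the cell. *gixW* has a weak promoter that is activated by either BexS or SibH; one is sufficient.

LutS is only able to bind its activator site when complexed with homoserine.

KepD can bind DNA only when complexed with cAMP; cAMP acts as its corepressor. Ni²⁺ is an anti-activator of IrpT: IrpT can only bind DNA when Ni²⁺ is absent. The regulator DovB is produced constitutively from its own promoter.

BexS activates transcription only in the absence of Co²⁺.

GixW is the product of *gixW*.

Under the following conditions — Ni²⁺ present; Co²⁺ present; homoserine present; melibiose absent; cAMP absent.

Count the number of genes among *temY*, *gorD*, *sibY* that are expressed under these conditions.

cAMP is absent, so KepD is inactive.
Co²⁺ is present, so BexS is inactive.
Melibiose is absent, so SibH is inactive.
No activator is available at the *gixW* promoter, so *gixW* is not transcribed.
So GixW is not produced.
With no repressor bound, *temY* is transcribed.
→ *temY* is ON.
DovB is produced constitutively and is active.
Homoserine is present, so LutS is active.
No repressor is bound and DovB and LutS are active, so *gorD* is transcribed.
→ *gorD* is ON.
VelZ is produced constitutively and is active.
Ni²⁺ is present, so IrpT is inactive.
Required activator IrpT is absent, so *sibY* is not transcribed.
→ *sibY* is OFF.
2 of the 3 genes are transcribed.

2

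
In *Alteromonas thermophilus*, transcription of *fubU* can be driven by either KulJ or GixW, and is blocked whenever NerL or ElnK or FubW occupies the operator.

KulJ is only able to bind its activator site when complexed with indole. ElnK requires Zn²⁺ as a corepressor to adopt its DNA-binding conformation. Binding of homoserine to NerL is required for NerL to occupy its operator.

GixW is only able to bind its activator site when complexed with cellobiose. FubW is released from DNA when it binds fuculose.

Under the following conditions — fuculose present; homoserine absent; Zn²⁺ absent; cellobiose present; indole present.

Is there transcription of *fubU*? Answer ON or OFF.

ON

Indole is present, so KulJ is active.
Cellobiose is present, so GixW is active.
Homoserine is absent, so NerL is inactive.
Zn²⁺ is absent, so ElnK is inactive.
Fuculose is present, so FubW is inactive.
Activator KulJ is present, so *fubU* is transcribed.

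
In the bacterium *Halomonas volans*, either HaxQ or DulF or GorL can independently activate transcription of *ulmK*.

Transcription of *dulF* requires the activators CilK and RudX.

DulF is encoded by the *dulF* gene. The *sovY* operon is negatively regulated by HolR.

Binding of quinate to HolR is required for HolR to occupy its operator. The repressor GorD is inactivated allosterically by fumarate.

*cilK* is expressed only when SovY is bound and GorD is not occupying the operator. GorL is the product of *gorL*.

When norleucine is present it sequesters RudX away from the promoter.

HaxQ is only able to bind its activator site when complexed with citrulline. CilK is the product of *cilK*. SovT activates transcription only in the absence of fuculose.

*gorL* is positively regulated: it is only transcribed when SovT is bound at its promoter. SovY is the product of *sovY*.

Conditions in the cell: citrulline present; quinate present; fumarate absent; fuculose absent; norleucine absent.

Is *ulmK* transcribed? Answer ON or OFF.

ON

Citrulline is present, so HaxQ is active.
Fumarate is absent, so GorD is active.
Quinate is present, so HolR is active.
With repressor HolR bound, *sovY* is not transcribed.
So SovY is not produced.
With repressor GorD bound, *cilK* is not transcribed.
So CilK is not produced.
Norleucine is absent, so RudX is active.
Required activator CilK is absent, so *dulF* is not transcribed.
So DulF is not produced.
Fuculose is absent, so SovT is active.
No repressor is bound and SovT is active, so *gorL* is transcribed.
So GorL is produced and active.
Activator HaxQ is present, so *ulmK* is transcribed.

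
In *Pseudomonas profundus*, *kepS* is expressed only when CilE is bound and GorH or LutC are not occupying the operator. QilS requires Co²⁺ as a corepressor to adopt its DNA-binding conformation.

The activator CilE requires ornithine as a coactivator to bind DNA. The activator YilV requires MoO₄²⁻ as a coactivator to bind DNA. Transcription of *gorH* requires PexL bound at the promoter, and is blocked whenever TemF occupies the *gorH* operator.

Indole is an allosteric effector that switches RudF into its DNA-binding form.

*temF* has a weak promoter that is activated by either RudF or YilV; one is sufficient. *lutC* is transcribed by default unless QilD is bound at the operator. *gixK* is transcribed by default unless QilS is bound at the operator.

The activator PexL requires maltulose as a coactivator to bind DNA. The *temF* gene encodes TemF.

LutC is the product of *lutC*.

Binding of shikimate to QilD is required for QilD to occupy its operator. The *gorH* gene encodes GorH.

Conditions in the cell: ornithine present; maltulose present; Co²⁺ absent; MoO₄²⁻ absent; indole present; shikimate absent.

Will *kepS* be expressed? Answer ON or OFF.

Indole is present, so RudF is active.
MoO₄²⁻ is absent, so YilV is inactive.
Activator RudF is present, so *temF* is transcribed.
So TemF is produced and active.
Maltulose is present, so PexL is active.
With repressor TemF bound, *gorH* is not transcribed.
So GorH is not produced.
Shikimate is absent, so QilD is inactive.
With no repressor bound, *lutC* is transcribed.
So LutC is produced and active.
Ornithine is present, so CilE is active.
With repressor LutC bound, *kepS* is not transcribed.

OFF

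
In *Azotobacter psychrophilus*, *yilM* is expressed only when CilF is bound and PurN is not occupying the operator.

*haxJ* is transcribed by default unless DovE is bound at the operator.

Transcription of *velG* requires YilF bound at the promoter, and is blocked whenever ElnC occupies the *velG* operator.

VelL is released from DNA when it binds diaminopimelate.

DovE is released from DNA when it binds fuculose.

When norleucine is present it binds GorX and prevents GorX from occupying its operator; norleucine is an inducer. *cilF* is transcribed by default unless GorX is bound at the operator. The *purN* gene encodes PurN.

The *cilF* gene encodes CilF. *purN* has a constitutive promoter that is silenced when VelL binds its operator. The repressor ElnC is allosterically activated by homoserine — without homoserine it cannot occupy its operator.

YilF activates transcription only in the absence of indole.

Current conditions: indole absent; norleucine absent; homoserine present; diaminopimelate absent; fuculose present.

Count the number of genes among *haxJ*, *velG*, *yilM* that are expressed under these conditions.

Fuculose is present, so DovE is inactive.
With no repressor bound, *haxJ* is transcribed.
→ *haxJ* is ON.
Indole is absent, so YilF is active.
Homoserine is present, so ElnC is active.
With repressor ElnC bound, *velG* is not transcribed.
→ *velG* is OFF.
Diaminopimelate is absent, so VelL is active.
With repressor VelL bound, *purN* is not transcribed.
So PurN is not produced.
Norleucine is absent, so GorX is active.
With repressor GorX bound, *cilF* is not transcribed.
So CilF is not produced.
Required activator CilF is absent, so *yilM* is not transcribed.
→ *yilM* is OFF.
1 of the 3 genes is transcribed.

1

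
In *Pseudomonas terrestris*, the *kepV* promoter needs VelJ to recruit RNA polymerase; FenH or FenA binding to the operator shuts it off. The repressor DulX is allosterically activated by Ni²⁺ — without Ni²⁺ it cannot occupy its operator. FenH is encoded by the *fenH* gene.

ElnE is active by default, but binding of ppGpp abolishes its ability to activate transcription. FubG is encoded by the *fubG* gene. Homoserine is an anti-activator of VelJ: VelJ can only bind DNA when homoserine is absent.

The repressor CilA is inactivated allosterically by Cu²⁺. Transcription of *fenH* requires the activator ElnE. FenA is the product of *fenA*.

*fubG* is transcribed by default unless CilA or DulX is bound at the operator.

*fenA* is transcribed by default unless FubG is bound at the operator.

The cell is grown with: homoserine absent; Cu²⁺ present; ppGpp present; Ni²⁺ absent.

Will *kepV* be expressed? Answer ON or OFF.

Homoserine is absent, so VelJ is active.
ppGpp is present, so ElnE is inactive.
Required activator ElnE is absent, so *fenH* is not transcribed.
So FenH is not produced.
Cu²⁺ is present, so CilA is inactive.
Ni²⁺ is absent, so DulX is inactive.
With no repressor bound, *fubG* is transcribed.
So FubG is produced and active.
With repressor FubG bound, *fenA* is not transcribed.
So FenA is not produced.
No repressor is bound and VelJ is active, so *kepV* is transcribed.

ON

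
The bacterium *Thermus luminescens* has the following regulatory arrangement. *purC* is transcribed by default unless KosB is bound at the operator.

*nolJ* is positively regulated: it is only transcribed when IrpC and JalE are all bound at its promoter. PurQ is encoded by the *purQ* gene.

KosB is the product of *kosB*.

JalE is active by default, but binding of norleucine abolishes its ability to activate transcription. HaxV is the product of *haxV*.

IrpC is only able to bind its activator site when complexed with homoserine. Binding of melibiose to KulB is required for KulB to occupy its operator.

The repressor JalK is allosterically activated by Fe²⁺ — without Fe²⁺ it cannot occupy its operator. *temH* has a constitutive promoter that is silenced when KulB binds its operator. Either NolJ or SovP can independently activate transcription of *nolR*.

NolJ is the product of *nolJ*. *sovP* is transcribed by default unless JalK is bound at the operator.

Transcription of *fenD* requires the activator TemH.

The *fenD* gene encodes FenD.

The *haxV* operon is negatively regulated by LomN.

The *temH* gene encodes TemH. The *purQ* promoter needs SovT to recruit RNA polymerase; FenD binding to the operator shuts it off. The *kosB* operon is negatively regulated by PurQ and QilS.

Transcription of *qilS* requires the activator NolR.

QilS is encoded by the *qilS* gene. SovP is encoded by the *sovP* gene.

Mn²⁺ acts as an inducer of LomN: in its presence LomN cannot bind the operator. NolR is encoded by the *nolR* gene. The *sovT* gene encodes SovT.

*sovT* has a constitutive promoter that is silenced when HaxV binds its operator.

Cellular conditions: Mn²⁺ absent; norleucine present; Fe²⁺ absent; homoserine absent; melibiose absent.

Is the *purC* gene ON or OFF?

ON

Mn²⁺ is absent, so LomN is active.
With repressor LomN bound, *haxV* is not transcribed.
So HaxV is not produced.
With no repressor bound, *sovT* is transcribed.
So SovT is produced and active.
Melibiose is absent, so KulB is inactive.
With no repressor bound, *temH* is transcribed.
So TemH is produced and active.
No repressor is bound and TemH is active, so *fenD* is transcribed.
So FenD is produced and active.
With repressor FenD bound, *purQ* is not transcribed.
So PurQ is not produced.
Homoserine is absent, so IrpC is inactive.
Norleucine is present, so JalE is inactive.
Required activator IrpC is absent, so *nolJ* is not transcribed.
So NolJ is not produced.
Fe²⁺ is absent, so JalK is inactive.
With no repressor bound, *sovP* is transcribed.
So SovP is produced and active.
Activator SovP is present, so *nolR* is transcribed.
So NolR is produced and active.
No repressor is bound and NolR is active, so *qilS* is transcribed.
So QilS is produced and active.
With repressor QilS bound, *kosB* is not transcribed.
So KosB is not produced.
With no repressor bound, *purC* is transcribed.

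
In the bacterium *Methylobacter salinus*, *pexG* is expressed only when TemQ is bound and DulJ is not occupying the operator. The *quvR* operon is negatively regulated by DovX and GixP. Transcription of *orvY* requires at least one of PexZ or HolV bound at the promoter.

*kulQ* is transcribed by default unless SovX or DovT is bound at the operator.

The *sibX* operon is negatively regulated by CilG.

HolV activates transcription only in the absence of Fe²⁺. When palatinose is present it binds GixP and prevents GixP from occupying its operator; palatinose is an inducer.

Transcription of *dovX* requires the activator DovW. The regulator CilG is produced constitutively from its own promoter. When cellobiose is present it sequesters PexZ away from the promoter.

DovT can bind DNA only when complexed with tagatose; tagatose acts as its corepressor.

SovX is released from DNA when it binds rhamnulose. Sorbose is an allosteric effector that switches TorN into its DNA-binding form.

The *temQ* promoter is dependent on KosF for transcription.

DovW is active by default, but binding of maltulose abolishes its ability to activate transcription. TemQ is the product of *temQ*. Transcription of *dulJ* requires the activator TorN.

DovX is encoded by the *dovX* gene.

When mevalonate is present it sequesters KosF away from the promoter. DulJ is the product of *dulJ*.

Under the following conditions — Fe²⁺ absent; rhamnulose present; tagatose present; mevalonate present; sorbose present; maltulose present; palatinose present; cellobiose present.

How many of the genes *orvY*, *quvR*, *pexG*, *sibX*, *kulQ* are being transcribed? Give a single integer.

Cellobiose is present, so PexZ is inactive.
Fe²⁺ is absent, so HolV is active.
Activator HolV is present, so *orvY* is transcribed.
→ *orvY* is ON.
Maltulose is present, so DovW is inactive.
Required activator DovW is absent, so *dovX* is not transcribed.
So DovX is not produced.
Palatinose is present, so GixP is inactive.
With no repressor bound, *quvR* is transcribed.
→ *quvR* is ON.
Sorbose is present, so TorN is active.
No repressor is bound and TorN is active, so *dulJ* is transcribed.
So DulJ is produced and active.
Mevalonate is present, so KosF is inactive.
Required activator KosF is absent, so *temQ* is not transcribed.
So TemQ is not produced.
With repressor DulJ bound, *pexG* is not transcribed.
→ *pexG* is OFF.
CilG is produced constitutively and is active.
With repressor CilG bound, *sibX* is not transcribed.
→ *sibX* is OFF.
Rhamnulose is present, so SovX is inactive.
Tagatose is present, so DovT is active.
With repressor DovT bound, *kulQ* is not transcribed.
→ *kulQ* is OFF.
2 of the 5 genes are transcribed.

2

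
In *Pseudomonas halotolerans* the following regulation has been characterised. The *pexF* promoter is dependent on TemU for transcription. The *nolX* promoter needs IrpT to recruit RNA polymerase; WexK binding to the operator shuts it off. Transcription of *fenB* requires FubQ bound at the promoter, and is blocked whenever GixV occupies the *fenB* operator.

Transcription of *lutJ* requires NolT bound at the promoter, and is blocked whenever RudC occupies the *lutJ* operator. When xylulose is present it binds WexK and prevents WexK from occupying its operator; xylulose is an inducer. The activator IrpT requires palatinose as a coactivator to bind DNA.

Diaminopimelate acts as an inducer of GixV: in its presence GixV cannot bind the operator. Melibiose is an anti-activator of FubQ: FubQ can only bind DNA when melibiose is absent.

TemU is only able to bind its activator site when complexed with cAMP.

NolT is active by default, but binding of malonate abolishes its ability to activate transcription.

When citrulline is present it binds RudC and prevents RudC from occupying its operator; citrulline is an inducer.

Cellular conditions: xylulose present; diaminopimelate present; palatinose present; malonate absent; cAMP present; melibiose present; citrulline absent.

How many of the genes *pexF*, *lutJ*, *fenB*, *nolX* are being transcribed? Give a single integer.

2

cAMP is present, so TemU is active.
No repressor is bound and TemU is active, so *pexF* is transcribed.
→ *pexF* is ON.
Citrulline is absent, so RudC is active.
Malonate is absent, so NolT is active.
With repressor RudC bound, *lutJ* is not transcribed.
→ *lutJ* is OFF.
Melibiose is present, so FubQ is inactive.
Diaminopimelate is present, so GixV is inactive.
Required activator FubQ is absent, so *fenB* is not transcribed.
→ *fenB* is OFF.
Palatinose is present, so IrpT is active.
Xylulose is present, so WexK is inactive.
No repressor is bound and IrpT is active, so *nolX* is transcribed.
→ *nolX* is ON.
2 of the 4 genes are transcribed.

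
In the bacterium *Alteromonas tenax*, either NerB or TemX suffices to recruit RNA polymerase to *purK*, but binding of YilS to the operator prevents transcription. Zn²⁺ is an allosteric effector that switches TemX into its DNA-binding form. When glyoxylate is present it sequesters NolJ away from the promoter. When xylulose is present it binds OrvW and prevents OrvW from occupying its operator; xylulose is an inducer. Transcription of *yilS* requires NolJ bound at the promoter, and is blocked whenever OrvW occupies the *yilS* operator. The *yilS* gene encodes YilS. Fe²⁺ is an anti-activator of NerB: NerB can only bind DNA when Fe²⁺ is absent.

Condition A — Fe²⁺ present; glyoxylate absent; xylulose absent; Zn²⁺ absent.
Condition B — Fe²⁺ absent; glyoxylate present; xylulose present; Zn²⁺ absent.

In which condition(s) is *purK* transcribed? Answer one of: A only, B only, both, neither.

Condition A:
Fe²⁺ is present, so NerB is inactive.
Glyoxylate is absent, so NolJ is active.
Xylulose is absent, so OrvW is active.
With repressor OrvW bound, *yilS* is not transcribed.
So YilS is not produced.
Zn²⁺ is absent, so TemX is inactive.
No activator is available at the *purK* promoter, so *purK* is not transcribed.
→ *purK* is OFF in A.
Condition B:
Fe²⁺ is absent, so NerB is active.
Glyoxylate is present, so NolJ is inactive.
Xylulose is present, so OrvW is inactive.
Required activator NolJ is absent, so *yilS* is not transcribed.
So YilS is not produced.
Zn²⁺ is absent, so TemX is inactive.
Activator NerB is present, so *purK* is transcribed.
→ *purK* is ON in B.

B only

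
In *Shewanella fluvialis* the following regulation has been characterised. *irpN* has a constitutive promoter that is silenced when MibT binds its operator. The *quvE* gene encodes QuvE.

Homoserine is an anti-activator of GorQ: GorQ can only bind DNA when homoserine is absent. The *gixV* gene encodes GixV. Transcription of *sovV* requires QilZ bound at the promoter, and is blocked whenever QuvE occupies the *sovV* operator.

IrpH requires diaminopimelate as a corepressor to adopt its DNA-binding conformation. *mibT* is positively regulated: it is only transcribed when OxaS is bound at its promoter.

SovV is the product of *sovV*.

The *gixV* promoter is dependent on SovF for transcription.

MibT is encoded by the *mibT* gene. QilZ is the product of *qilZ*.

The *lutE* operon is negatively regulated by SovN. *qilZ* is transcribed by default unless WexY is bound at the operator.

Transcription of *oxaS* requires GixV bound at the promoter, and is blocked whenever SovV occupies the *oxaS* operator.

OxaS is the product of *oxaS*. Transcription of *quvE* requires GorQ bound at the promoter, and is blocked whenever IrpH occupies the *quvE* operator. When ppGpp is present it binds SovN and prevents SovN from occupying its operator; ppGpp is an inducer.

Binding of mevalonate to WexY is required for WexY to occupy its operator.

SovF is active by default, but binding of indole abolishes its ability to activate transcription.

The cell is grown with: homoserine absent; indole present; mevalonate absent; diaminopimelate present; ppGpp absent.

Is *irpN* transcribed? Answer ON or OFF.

Mevalonate is absent, so WexY is inactive.
With no repressor bound, *qilZ* is transcribed.
So QilZ is produced and active.
Homoserine is absent, so GorQ is active.
Diaminopimelate is present, so IrpH is active.
With repressor IrpH bound, *quvE* is not transcribed.
So QuvE is not produced.
No repressor is bound and QilZ is active, so *sovV* is transcribed.
So SovV is produced and active.
Indole is present, so SovF is inactive.
Required activator SovF is absent, so *gixV* is not transcribed.
So GixV is not produced.
With repressor SovV bound, *oxaS* is not transcribed.
So OxaS is not produced.
Required activator OxaS is absent, so *mibT* is not transcribed.
So MibT is not produced.
With no repressor bound, *irpN* is transcribed.

ON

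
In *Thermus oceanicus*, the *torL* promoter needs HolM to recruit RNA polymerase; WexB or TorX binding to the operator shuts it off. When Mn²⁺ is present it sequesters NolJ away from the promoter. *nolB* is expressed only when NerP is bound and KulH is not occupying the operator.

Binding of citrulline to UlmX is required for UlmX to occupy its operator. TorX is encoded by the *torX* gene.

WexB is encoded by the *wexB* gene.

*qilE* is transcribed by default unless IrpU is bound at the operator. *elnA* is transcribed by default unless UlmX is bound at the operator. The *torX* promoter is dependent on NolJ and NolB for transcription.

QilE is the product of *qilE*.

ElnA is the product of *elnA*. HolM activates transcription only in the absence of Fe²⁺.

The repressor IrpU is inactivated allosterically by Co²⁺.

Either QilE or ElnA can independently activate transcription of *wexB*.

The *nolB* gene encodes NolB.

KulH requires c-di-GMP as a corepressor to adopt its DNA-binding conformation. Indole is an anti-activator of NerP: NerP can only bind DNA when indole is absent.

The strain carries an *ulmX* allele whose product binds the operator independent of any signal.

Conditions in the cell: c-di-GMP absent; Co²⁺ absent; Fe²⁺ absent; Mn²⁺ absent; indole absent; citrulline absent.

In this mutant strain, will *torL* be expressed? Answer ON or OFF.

Co²⁺ is absent, so IrpU is active.
With repressor IrpU bound, *qilE* is not transcribed.
So QilE is not produced.
UlmX is constitutively active in this strain.
With repressor UlmX bound, *elnA* is not transcribed.
So ElnA is not produced.
No activator is available at the *wexB* promoter, so *wexB* is not transcribed.
So WexB is not produced.
Fe²⁺ is absent, so HolM is active.
Mn²⁺ is absent, so NolJ is active.
c-di-GMP is absent, so KulH is inactive.
Indole is absent, so NerP is active.
No repressor is bound and NerP is active, so *nolB* is transcribed.
So NolB is produced and active.
No repressor is bound and NolJ and NolB are active, so *torX* is transcribed.
So TorX is produced and active.
With repressor TorX bound, *torL* is not transcribed.

OFF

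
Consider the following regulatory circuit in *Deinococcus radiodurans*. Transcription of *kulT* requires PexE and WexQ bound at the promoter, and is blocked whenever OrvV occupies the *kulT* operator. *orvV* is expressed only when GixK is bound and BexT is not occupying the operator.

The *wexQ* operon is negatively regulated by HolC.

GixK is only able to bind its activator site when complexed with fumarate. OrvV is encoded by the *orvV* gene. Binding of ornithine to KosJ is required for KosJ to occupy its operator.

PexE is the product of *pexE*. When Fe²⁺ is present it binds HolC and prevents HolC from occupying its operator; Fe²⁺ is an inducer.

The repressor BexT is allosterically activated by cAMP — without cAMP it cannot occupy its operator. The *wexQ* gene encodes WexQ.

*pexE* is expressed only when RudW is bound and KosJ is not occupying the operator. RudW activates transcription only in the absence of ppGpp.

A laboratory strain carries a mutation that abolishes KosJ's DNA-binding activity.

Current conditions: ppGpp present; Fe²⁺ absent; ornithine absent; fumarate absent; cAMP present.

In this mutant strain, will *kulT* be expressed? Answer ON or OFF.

OFF

cAMP is present, so BexT is active.
Fumarate is absent, so GixK is inactive.
With repressor BexT bound, *orvV* is not transcribed.
So OrvV is not produced.
ppGpp is present, so RudW is inactive.
KosJ is non-functional in this strain, so it has no effect.
Required activator RudW is absent, so *pexE* is not transcribed.
So PexE is not produced.
Fe²⁺ is absent, so HolC is active.
With repressor HolC bound, *wexQ* is not transcribed.
So WexQ is not produced.
Required activator PexE is absent, so *kulT* is not transcribed.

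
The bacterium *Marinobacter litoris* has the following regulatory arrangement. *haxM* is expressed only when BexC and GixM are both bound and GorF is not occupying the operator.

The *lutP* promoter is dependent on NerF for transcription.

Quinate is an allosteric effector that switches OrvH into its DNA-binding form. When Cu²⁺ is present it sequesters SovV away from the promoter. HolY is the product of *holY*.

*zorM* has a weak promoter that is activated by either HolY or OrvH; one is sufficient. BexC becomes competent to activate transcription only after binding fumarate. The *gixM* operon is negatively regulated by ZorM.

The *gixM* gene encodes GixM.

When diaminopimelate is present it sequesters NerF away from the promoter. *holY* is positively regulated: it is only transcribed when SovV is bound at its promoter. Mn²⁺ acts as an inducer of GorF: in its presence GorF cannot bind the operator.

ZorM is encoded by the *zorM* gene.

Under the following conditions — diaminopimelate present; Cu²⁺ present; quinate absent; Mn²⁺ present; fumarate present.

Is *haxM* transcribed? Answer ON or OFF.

Mn²⁺ is present, so GorF is inactive.
Fumarate is present, so BexC is active.
Cu²⁺ is present, so SovV is inactive.
Required activator SovV is absent, so *holY* is not transcribed.
So HolY is not produced.
Quinate is absent, so OrvH is inactive.
No activator is available at the *zorM* promoter, so *zorM* is not transcribed.
So ZorM is not produced.
With no repressor bound, *gixM* is transcribed.
So GixM is produced and active.
No repressor is bound and BexC and GixM are active, so *haxM* is transcribed.

ON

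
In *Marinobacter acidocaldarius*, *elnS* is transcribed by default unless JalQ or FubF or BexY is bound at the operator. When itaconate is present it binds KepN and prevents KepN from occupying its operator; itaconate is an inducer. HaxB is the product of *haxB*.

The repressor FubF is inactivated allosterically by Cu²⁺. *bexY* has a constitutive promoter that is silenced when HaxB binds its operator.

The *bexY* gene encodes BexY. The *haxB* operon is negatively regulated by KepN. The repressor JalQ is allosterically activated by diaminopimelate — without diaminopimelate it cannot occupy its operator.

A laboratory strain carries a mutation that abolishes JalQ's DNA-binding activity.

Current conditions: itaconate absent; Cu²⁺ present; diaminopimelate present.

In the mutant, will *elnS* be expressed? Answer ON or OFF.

OFF

JalQ is non-functional in this strain, so it has no effect.
Cu²⁺ is present, so FubF is inactive.
Itaconate is absent, so KepN is active.
With repressor KepN bound, *haxB* is not transcribed.
So HaxB is not produced.
With no repressor bound, *bexY* is transcribed.
So BexY is produced and active.
With repressor BexY bound, *elnS* is not transcribed.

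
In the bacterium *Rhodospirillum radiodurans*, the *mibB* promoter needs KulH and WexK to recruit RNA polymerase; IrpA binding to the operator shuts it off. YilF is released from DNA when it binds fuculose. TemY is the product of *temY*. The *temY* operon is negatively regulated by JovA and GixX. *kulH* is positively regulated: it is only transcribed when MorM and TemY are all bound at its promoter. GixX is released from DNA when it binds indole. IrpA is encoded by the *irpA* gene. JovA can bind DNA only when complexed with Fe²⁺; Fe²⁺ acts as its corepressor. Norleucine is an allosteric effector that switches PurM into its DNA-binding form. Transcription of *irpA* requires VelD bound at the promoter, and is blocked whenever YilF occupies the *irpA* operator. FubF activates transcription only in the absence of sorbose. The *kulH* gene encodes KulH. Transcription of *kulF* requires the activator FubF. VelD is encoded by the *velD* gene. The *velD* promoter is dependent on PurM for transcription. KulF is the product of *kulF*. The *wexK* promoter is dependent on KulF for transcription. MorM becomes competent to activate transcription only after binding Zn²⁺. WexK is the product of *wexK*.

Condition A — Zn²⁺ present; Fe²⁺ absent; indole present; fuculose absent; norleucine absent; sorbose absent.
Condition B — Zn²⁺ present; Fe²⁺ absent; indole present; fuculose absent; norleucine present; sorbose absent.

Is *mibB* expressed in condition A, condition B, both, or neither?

Condition A:
Zn²⁺ is present, so MorM is active.
Fe²⁺ is absent, so JovA is inactive.
Indole is present, so GixX is inactive.
With no repressor bound, *temY* is transcribed.
So TemY is produced and active.
No repressor is bound and MorM and TemY are active, so *kulH* is transcribed.
So KulH is produced and active.
Fuculose is absent, so YilF is active.
Norleucine is absent, so PurM is inactive.
Required activator PurM is absent, so *velD* is not transcribed.
So VelD is not produced.
With repressor YilF bound, *irpA* is not transcribed.
So IrpA is not produced.
Sorbose is absent, so FubF is active.
No repressor is bound and FubF is active, so *kulF* is transcribed.
So KulF is produced and active.
No repressor is bound and KulF is active, so *wexK* is transcribed.
So WexK is produced and active.
No repressor is bound and KulH and WexK are active, so *mibB* is transcribed.
→ *mibB* is ON in A.
Condition B:
Zn²⁺ is present, so MorM is active.
Fe²⁺ is absent, so JovA is inactive.
Indole is present, so GixX is inactive.
With no repressor bound, *temY* is transcribed.
So TemY is produced and active.
No repressor is bound and MorM and TemY are active, so *kulH* is transcribed.
So KulH is produced and active.
Fuculose is absent, so YilF is active.
Norleucine is present, so PurM is active.
No repressor is bound and PurM is active, so *velD* is transcribed.
So VelD is produced and active.
With repressor YilF bound, *irpA* is not transcribed.
So IrpA is not produced.
Sorbose is absent, so FubF is active.
No repressor is bound and FubF is active, so *kulF* is transcribed.
So KulF is produced and active.
No repressor is bound and KulF is active, so *wexK* is transcribed.
So WexK is produced and active.
No repressor is bound and KulH and WexK are active, so *mibB* is transcribed.
→ *mibB* is ON in B.

both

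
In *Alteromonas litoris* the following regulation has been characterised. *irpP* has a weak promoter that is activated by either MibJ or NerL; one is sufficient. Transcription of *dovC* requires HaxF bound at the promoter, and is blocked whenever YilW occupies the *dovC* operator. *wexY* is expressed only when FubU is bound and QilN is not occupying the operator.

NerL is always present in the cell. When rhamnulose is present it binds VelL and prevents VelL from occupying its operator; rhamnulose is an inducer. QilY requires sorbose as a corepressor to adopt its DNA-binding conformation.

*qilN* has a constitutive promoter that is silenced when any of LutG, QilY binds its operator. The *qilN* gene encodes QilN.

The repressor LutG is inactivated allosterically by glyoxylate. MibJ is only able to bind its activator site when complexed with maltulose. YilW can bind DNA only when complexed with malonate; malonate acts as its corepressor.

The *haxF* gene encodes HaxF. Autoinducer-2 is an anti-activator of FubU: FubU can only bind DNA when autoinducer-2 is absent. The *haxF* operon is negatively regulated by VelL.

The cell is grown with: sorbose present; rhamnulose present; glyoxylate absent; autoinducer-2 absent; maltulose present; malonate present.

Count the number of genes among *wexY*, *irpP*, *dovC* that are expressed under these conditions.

2

Autoinducer-2 is absent, so FubU is active.
Glyoxylate is absent, so LutG is active.
Sorbose is present, so QilY is active.
With repressor LutG bound, *qilN* is not transcribed.
So QilN is not produced.
No repressor is bound and FubU is active, so *wexY* is transcribed.
→ *wexY* is ON.
Maltulose is present, so MibJ is active.
NerL is produced constitutively and is active.
Activator MibJ is present, so *irpP* is transcribed.
→ *irpP* is ON.
Rhamnulose is present, so VelL is inactive.
With no repressor bound, *haxF* is transcribed.
So HaxF is produced and active.
Malonate is present, so YilW is active.
With repressor YilW bound, *dovC* is not transcribed.
→ *dovC* is OFF.
2 of the 3 genes are transcribed.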